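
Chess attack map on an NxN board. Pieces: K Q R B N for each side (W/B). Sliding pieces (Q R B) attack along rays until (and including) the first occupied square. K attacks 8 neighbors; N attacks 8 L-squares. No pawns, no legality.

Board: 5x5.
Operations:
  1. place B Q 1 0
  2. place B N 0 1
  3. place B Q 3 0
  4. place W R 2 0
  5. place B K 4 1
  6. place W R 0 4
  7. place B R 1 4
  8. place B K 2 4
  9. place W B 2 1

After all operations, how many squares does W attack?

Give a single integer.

Answer: 10

Derivation:
Op 1: place BQ@(1,0)
Op 2: place BN@(0,1)
Op 3: place BQ@(3,0)
Op 4: place WR@(2,0)
Op 5: place BK@(4,1)
Op 6: place WR@(0,4)
Op 7: place BR@(1,4)
Op 8: place BK@(2,4)
Op 9: place WB@(2,1)
Per-piece attacks for W:
  WR@(0,4): attacks (0,3) (0,2) (0,1) (1,4) [ray(0,-1) blocked at (0,1); ray(1,0) blocked at (1,4)]
  WR@(2,0): attacks (2,1) (3,0) (1,0) [ray(0,1) blocked at (2,1); ray(1,0) blocked at (3,0); ray(-1,0) blocked at (1,0)]
  WB@(2,1): attacks (3,2) (4,3) (3,0) (1,2) (0,3) (1,0) [ray(1,-1) blocked at (3,0); ray(-1,-1) blocked at (1,0)]
Union (10 distinct): (0,1) (0,2) (0,3) (1,0) (1,2) (1,4) (2,1) (3,0) (3,2) (4,3)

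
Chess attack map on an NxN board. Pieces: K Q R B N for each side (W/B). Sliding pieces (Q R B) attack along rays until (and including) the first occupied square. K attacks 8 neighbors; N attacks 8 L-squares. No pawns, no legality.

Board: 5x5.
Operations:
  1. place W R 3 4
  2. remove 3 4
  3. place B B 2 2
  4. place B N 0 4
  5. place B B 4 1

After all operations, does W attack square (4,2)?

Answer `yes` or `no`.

Op 1: place WR@(3,4)
Op 2: remove (3,4)
Op 3: place BB@(2,2)
Op 4: place BN@(0,4)
Op 5: place BB@(4,1)
Per-piece attacks for W:
W attacks (4,2): no

Answer: no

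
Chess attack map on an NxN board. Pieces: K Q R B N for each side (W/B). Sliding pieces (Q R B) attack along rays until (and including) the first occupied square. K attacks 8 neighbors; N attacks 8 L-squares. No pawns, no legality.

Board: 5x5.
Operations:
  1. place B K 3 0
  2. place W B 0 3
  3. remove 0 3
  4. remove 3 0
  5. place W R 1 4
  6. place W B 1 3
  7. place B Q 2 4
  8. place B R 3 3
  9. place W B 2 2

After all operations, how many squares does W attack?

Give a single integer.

Op 1: place BK@(3,0)
Op 2: place WB@(0,3)
Op 3: remove (0,3)
Op 4: remove (3,0)
Op 5: place WR@(1,4)
Op 6: place WB@(1,3)
Op 7: place BQ@(2,4)
Op 8: place BR@(3,3)
Op 9: place WB@(2,2)
Per-piece attacks for W:
  WB@(1,3): attacks (2,4) (2,2) (0,4) (0,2) [ray(1,1) blocked at (2,4); ray(1,-1) blocked at (2,2)]
  WR@(1,4): attacks (1,3) (2,4) (0,4) [ray(0,-1) blocked at (1,3); ray(1,0) blocked at (2,4)]
  WB@(2,2): attacks (3,3) (3,1) (4,0) (1,3) (1,1) (0,0) [ray(1,1) blocked at (3,3); ray(-1,1) blocked at (1,3)]
Union (10 distinct): (0,0) (0,2) (0,4) (1,1) (1,3) (2,2) (2,4) (3,1) (3,3) (4,0)

Answer: 10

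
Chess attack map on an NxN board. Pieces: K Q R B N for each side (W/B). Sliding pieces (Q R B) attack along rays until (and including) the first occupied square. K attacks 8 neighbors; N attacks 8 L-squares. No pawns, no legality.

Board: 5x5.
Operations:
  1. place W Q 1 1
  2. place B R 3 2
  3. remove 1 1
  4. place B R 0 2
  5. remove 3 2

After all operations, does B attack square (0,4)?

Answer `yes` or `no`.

Answer: yes

Derivation:
Op 1: place WQ@(1,1)
Op 2: place BR@(3,2)
Op 3: remove (1,1)
Op 4: place BR@(0,2)
Op 5: remove (3,2)
Per-piece attacks for B:
  BR@(0,2): attacks (0,3) (0,4) (0,1) (0,0) (1,2) (2,2) (3,2) (4,2)
B attacks (0,4): yes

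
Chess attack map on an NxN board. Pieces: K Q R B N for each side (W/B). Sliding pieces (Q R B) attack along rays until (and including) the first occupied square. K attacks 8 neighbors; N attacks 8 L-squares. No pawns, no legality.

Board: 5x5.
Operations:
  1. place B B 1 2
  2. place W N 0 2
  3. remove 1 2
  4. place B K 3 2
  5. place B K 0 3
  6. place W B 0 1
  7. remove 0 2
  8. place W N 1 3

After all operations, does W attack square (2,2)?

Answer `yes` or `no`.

Op 1: place BB@(1,2)
Op 2: place WN@(0,2)
Op 3: remove (1,2)
Op 4: place BK@(3,2)
Op 5: place BK@(0,3)
Op 6: place WB@(0,1)
Op 7: remove (0,2)
Op 8: place WN@(1,3)
Per-piece attacks for W:
  WB@(0,1): attacks (1,2) (2,3) (3,4) (1,0)
  WN@(1,3): attacks (3,4) (2,1) (3,2) (0,1)
W attacks (2,2): no

Answer: no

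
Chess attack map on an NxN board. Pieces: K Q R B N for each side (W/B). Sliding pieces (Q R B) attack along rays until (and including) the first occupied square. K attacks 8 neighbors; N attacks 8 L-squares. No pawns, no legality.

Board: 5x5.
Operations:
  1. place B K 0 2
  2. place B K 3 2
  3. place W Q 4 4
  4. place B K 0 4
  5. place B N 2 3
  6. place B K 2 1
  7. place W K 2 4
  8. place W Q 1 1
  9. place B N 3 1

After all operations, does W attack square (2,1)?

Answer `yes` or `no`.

Answer: yes

Derivation:
Op 1: place BK@(0,2)
Op 2: place BK@(3,2)
Op 3: place WQ@(4,4)
Op 4: place BK@(0,4)
Op 5: place BN@(2,3)
Op 6: place BK@(2,1)
Op 7: place WK@(2,4)
Op 8: place WQ@(1,1)
Op 9: place BN@(3,1)
Per-piece attacks for W:
  WQ@(1,1): attacks (1,2) (1,3) (1,4) (1,0) (2,1) (0,1) (2,2) (3,3) (4,4) (2,0) (0,2) (0,0) [ray(1,0) blocked at (2,1); ray(1,1) blocked at (4,4); ray(-1,1) blocked at (0,2)]
  WK@(2,4): attacks (2,3) (3,4) (1,4) (3,3) (1,3)
  WQ@(4,4): attacks (4,3) (4,2) (4,1) (4,0) (3,4) (2,4) (3,3) (2,2) (1,1) [ray(-1,0) blocked at (2,4); ray(-1,-1) blocked at (1,1)]
W attacks (2,1): yes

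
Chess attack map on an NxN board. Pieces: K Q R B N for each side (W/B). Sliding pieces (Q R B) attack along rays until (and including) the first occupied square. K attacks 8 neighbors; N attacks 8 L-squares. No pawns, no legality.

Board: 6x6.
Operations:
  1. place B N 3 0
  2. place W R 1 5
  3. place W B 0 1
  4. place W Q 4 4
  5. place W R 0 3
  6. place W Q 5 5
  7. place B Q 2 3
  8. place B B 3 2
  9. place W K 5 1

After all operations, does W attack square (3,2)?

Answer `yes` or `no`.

Answer: no

Derivation:
Op 1: place BN@(3,0)
Op 2: place WR@(1,5)
Op 3: place WB@(0,1)
Op 4: place WQ@(4,4)
Op 5: place WR@(0,3)
Op 6: place WQ@(5,5)
Op 7: place BQ@(2,3)
Op 8: place BB@(3,2)
Op 9: place WK@(5,1)
Per-piece attacks for W:
  WB@(0,1): attacks (1,2) (2,3) (1,0) [ray(1,1) blocked at (2,3)]
  WR@(0,3): attacks (0,4) (0,5) (0,2) (0,1) (1,3) (2,3) [ray(0,-1) blocked at (0,1); ray(1,0) blocked at (2,3)]
  WR@(1,5): attacks (1,4) (1,3) (1,2) (1,1) (1,0) (2,5) (3,5) (4,5) (5,5) (0,5) [ray(1,0) blocked at (5,5)]
  WQ@(4,4): attacks (4,5) (4,3) (4,2) (4,1) (4,0) (5,4) (3,4) (2,4) (1,4) (0,4) (5,5) (5,3) (3,5) (3,3) (2,2) (1,1) (0,0) [ray(1,1) blocked at (5,5)]
  WK@(5,1): attacks (5,2) (5,0) (4,1) (4,2) (4,0)
  WQ@(5,5): attacks (5,4) (5,3) (5,2) (5,1) (4,5) (3,5) (2,5) (1,5) (4,4) [ray(0,-1) blocked at (5,1); ray(-1,0) blocked at (1,5); ray(-1,-1) blocked at (4,4)]
W attacks (3,2): no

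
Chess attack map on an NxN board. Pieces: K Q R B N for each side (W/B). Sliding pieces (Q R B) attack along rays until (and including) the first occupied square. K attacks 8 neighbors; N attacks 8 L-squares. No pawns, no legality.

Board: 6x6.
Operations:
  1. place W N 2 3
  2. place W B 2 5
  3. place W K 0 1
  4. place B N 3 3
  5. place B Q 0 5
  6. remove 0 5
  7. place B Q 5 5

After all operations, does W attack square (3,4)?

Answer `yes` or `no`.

Op 1: place WN@(2,3)
Op 2: place WB@(2,5)
Op 3: place WK@(0,1)
Op 4: place BN@(3,3)
Op 5: place BQ@(0,5)
Op 6: remove (0,5)
Op 7: place BQ@(5,5)
Per-piece attacks for W:
  WK@(0,1): attacks (0,2) (0,0) (1,1) (1,2) (1,0)
  WN@(2,3): attacks (3,5) (4,4) (1,5) (0,4) (3,1) (4,2) (1,1) (0,2)
  WB@(2,5): attacks (3,4) (4,3) (5,2) (1,4) (0,3)
W attacks (3,4): yes

Answer: yes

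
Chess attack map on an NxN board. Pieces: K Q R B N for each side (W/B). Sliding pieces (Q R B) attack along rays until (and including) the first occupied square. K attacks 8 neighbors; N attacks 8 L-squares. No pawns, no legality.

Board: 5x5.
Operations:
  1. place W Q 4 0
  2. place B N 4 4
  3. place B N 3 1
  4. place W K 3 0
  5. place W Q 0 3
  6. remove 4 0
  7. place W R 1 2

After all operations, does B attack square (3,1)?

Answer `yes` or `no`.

Op 1: place WQ@(4,0)
Op 2: place BN@(4,4)
Op 3: place BN@(3,1)
Op 4: place WK@(3,0)
Op 5: place WQ@(0,3)
Op 6: remove (4,0)
Op 7: place WR@(1,2)
Per-piece attacks for B:
  BN@(3,1): attacks (4,3) (2,3) (1,2) (1,0)
  BN@(4,4): attacks (3,2) (2,3)
B attacks (3,1): no

Answer: no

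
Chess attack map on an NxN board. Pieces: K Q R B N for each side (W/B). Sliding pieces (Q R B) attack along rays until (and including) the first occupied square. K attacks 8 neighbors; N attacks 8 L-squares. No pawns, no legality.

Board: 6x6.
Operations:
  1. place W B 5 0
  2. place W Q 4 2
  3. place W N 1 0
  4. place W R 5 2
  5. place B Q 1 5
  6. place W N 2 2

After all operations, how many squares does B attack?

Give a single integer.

Answer: 14

Derivation:
Op 1: place WB@(5,0)
Op 2: place WQ@(4,2)
Op 3: place WN@(1,0)
Op 4: place WR@(5,2)
Op 5: place BQ@(1,5)
Op 6: place WN@(2,2)
Per-piece attacks for B:
  BQ@(1,5): attacks (1,4) (1,3) (1,2) (1,1) (1,0) (2,5) (3,5) (4,5) (5,5) (0,5) (2,4) (3,3) (4,2) (0,4) [ray(0,-1) blocked at (1,0); ray(1,-1) blocked at (4,2)]
Union (14 distinct): (0,4) (0,5) (1,0) (1,1) (1,2) (1,3) (1,4) (2,4) (2,5) (3,3) (3,5) (4,2) (4,5) (5,5)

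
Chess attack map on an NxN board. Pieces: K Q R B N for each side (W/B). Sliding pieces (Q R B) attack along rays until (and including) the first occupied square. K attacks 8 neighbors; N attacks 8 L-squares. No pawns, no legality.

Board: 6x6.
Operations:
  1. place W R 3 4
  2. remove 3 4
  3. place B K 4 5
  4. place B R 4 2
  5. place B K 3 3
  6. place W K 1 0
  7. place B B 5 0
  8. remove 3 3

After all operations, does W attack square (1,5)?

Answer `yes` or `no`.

Op 1: place WR@(3,4)
Op 2: remove (3,4)
Op 3: place BK@(4,5)
Op 4: place BR@(4,2)
Op 5: place BK@(3,3)
Op 6: place WK@(1,0)
Op 7: place BB@(5,0)
Op 8: remove (3,3)
Per-piece attacks for W:
  WK@(1,0): attacks (1,1) (2,0) (0,0) (2,1) (0,1)
W attacks (1,5): no

Answer: no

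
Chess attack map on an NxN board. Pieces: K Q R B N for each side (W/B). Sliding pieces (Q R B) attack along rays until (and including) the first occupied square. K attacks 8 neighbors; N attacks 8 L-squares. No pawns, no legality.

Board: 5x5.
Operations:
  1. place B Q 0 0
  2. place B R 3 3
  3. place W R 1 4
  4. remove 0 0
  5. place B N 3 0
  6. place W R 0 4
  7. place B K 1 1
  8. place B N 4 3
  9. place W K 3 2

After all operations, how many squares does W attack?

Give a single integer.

Op 1: place BQ@(0,0)
Op 2: place BR@(3,3)
Op 3: place WR@(1,4)
Op 4: remove (0,0)
Op 5: place BN@(3,0)
Op 6: place WR@(0,4)
Op 7: place BK@(1,1)
Op 8: place BN@(4,3)
Op 9: place WK@(3,2)
Per-piece attacks for W:
  WR@(0,4): attacks (0,3) (0,2) (0,1) (0,0) (1,4) [ray(1,0) blocked at (1,4)]
  WR@(1,4): attacks (1,3) (1,2) (1,1) (2,4) (3,4) (4,4) (0,4) [ray(0,-1) blocked at (1,1); ray(-1,0) blocked at (0,4)]
  WK@(3,2): attacks (3,3) (3,1) (4,2) (2,2) (4,3) (4,1) (2,3) (2,1)
Union (20 distinct): (0,0) (0,1) (0,2) (0,3) (0,4) (1,1) (1,2) (1,3) (1,4) (2,1) (2,2) (2,3) (2,4) (3,1) (3,3) (3,4) (4,1) (4,2) (4,3) (4,4)

Answer: 20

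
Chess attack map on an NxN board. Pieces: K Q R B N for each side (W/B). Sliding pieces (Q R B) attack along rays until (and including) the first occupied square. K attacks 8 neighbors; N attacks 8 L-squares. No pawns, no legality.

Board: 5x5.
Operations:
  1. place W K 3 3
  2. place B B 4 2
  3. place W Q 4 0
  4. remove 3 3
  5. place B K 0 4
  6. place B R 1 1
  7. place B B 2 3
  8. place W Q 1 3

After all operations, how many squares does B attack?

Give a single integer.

Answer: 14

Derivation:
Op 1: place WK@(3,3)
Op 2: place BB@(4,2)
Op 3: place WQ@(4,0)
Op 4: remove (3,3)
Op 5: place BK@(0,4)
Op 6: place BR@(1,1)
Op 7: place BB@(2,3)
Op 8: place WQ@(1,3)
Per-piece attacks for B:
  BK@(0,4): attacks (0,3) (1,4) (1,3)
  BR@(1,1): attacks (1,2) (1,3) (1,0) (2,1) (3,1) (4,1) (0,1) [ray(0,1) blocked at (1,3)]
  BB@(2,3): attacks (3,4) (3,2) (4,1) (1,4) (1,2) (0,1)
  BB@(4,2): attacks (3,3) (2,4) (3,1) (2,0)
Union (14 distinct): (0,1) (0,3) (1,0) (1,2) (1,3) (1,4) (2,0) (2,1) (2,4) (3,1) (3,2) (3,3) (3,4) (4,1)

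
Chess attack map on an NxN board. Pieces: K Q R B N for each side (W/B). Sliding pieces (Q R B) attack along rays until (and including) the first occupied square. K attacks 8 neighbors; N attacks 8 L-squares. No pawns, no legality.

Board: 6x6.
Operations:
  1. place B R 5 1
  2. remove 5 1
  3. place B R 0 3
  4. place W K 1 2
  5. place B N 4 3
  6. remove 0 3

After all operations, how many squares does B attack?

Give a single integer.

Op 1: place BR@(5,1)
Op 2: remove (5,1)
Op 3: place BR@(0,3)
Op 4: place WK@(1,2)
Op 5: place BN@(4,3)
Op 6: remove (0,3)
Per-piece attacks for B:
  BN@(4,3): attacks (5,5) (3,5) (2,4) (5,1) (3,1) (2,2)
Union (6 distinct): (2,2) (2,4) (3,1) (3,5) (5,1) (5,5)

Answer: 6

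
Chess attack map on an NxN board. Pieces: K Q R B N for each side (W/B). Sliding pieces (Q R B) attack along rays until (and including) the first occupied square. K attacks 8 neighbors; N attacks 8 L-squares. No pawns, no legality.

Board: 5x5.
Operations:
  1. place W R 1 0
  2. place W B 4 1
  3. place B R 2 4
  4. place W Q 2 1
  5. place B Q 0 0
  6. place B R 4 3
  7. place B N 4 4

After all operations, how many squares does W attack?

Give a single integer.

Op 1: place WR@(1,0)
Op 2: place WB@(4,1)
Op 3: place BR@(2,4)
Op 4: place WQ@(2,1)
Op 5: place BQ@(0,0)
Op 6: place BR@(4,3)
Op 7: place BN@(4,4)
Per-piece attacks for W:
  WR@(1,0): attacks (1,1) (1,2) (1,3) (1,4) (2,0) (3,0) (4,0) (0,0) [ray(-1,0) blocked at (0,0)]
  WQ@(2,1): attacks (2,2) (2,3) (2,4) (2,0) (3,1) (4,1) (1,1) (0,1) (3,2) (4,3) (3,0) (1,2) (0,3) (1,0) [ray(0,1) blocked at (2,4); ray(1,0) blocked at (4,1); ray(1,1) blocked at (4,3); ray(-1,-1) blocked at (1,0)]
  WB@(4,1): attacks (3,2) (2,3) (1,4) (3,0)
Union (18 distinct): (0,0) (0,1) (0,3) (1,0) (1,1) (1,2) (1,3) (1,4) (2,0) (2,2) (2,3) (2,4) (3,0) (3,1) (3,2) (4,0) (4,1) (4,3)

Answer: 18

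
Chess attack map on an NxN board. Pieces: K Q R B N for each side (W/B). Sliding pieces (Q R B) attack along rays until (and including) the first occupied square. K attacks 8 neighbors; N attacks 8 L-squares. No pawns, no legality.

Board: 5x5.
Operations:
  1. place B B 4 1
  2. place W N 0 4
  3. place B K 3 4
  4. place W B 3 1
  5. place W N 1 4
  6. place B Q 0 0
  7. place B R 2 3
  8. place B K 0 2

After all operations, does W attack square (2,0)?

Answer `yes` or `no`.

Op 1: place BB@(4,1)
Op 2: place WN@(0,4)
Op 3: place BK@(3,4)
Op 4: place WB@(3,1)
Op 5: place WN@(1,4)
Op 6: place BQ@(0,0)
Op 7: place BR@(2,3)
Op 8: place BK@(0,2)
Per-piece attacks for W:
  WN@(0,4): attacks (1,2) (2,3)
  WN@(1,4): attacks (2,2) (3,3) (0,2)
  WB@(3,1): attacks (4,2) (4,0) (2,2) (1,3) (0,4) (2,0) [ray(-1,1) blocked at (0,4)]
W attacks (2,0): yes

Answer: yes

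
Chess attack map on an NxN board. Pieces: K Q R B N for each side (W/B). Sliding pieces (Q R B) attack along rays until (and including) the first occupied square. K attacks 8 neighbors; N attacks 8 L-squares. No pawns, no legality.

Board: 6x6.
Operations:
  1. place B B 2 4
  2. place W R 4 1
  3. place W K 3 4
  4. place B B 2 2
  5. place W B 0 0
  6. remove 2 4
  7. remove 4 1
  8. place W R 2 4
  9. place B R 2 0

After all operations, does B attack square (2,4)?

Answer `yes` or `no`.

Op 1: place BB@(2,4)
Op 2: place WR@(4,1)
Op 3: place WK@(3,4)
Op 4: place BB@(2,2)
Op 5: place WB@(0,0)
Op 6: remove (2,4)
Op 7: remove (4,1)
Op 8: place WR@(2,4)
Op 9: place BR@(2,0)
Per-piece attacks for B:
  BR@(2,0): attacks (2,1) (2,2) (3,0) (4,0) (5,0) (1,0) (0,0) [ray(0,1) blocked at (2,2); ray(-1,0) blocked at (0,0)]
  BB@(2,2): attacks (3,3) (4,4) (5,5) (3,1) (4,0) (1,3) (0,4) (1,1) (0,0) [ray(-1,-1) blocked at (0,0)]
B attacks (2,4): no

Answer: no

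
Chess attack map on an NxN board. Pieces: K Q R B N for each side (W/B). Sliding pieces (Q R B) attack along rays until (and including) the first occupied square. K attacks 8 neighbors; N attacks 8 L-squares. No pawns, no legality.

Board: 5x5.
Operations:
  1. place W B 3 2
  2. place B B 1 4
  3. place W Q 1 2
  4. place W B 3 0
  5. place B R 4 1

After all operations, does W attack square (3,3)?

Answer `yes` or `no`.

Answer: no

Derivation:
Op 1: place WB@(3,2)
Op 2: place BB@(1,4)
Op 3: place WQ@(1,2)
Op 4: place WB@(3,0)
Op 5: place BR@(4,1)
Per-piece attacks for W:
  WQ@(1,2): attacks (1,3) (1,4) (1,1) (1,0) (2,2) (3,2) (0,2) (2,3) (3,4) (2,1) (3,0) (0,3) (0,1) [ray(0,1) blocked at (1,4); ray(1,0) blocked at (3,2); ray(1,-1) blocked at (3,0)]
  WB@(3,0): attacks (4,1) (2,1) (1,2) [ray(1,1) blocked at (4,1); ray(-1,1) blocked at (1,2)]
  WB@(3,2): attacks (4,3) (4,1) (2,3) (1,4) (2,1) (1,0) [ray(1,-1) blocked at (4,1); ray(-1,1) blocked at (1,4)]
W attacks (3,3): no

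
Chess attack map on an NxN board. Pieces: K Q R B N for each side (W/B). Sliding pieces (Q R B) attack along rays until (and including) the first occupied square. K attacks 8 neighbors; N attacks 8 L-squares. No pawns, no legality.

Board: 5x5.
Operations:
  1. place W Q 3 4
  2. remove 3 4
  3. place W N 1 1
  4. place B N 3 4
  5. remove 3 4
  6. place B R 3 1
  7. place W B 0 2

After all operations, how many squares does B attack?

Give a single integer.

Op 1: place WQ@(3,4)
Op 2: remove (3,4)
Op 3: place WN@(1,1)
Op 4: place BN@(3,4)
Op 5: remove (3,4)
Op 6: place BR@(3,1)
Op 7: place WB@(0,2)
Per-piece attacks for B:
  BR@(3,1): attacks (3,2) (3,3) (3,4) (3,0) (4,1) (2,1) (1,1) [ray(-1,0) blocked at (1,1)]
Union (7 distinct): (1,1) (2,1) (3,0) (3,2) (3,3) (3,4) (4,1)

Answer: 7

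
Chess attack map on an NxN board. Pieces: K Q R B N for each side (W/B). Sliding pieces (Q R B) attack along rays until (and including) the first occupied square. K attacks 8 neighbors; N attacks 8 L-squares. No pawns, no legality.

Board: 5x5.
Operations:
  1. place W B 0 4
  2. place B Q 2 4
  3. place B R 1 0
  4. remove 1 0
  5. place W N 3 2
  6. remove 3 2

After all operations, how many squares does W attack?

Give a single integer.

Answer: 4

Derivation:
Op 1: place WB@(0,4)
Op 2: place BQ@(2,4)
Op 3: place BR@(1,0)
Op 4: remove (1,0)
Op 5: place WN@(3,2)
Op 6: remove (3,2)
Per-piece attacks for W:
  WB@(0,4): attacks (1,3) (2,2) (3,1) (4,0)
Union (4 distinct): (1,3) (2,2) (3,1) (4,0)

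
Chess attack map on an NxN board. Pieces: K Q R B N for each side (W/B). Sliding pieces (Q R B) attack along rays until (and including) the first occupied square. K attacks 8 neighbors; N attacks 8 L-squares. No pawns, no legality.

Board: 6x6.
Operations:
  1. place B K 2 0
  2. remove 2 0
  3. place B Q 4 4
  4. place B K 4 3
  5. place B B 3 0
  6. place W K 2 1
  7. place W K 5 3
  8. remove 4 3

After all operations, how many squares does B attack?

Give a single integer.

Answer: 19

Derivation:
Op 1: place BK@(2,0)
Op 2: remove (2,0)
Op 3: place BQ@(4,4)
Op 4: place BK@(4,3)
Op 5: place BB@(3,0)
Op 6: place WK@(2,1)
Op 7: place WK@(5,3)
Op 8: remove (4,3)
Per-piece attacks for B:
  BB@(3,0): attacks (4,1) (5,2) (2,1) [ray(-1,1) blocked at (2,1)]
  BQ@(4,4): attacks (4,5) (4,3) (4,2) (4,1) (4,0) (5,4) (3,4) (2,4) (1,4) (0,4) (5,5) (5,3) (3,5) (3,3) (2,2) (1,1) (0,0) [ray(1,-1) blocked at (5,3)]
Union (19 distinct): (0,0) (0,4) (1,1) (1,4) (2,1) (2,2) (2,4) (3,3) (3,4) (3,5) (4,0) (4,1) (4,2) (4,3) (4,5) (5,2) (5,3) (5,4) (5,5)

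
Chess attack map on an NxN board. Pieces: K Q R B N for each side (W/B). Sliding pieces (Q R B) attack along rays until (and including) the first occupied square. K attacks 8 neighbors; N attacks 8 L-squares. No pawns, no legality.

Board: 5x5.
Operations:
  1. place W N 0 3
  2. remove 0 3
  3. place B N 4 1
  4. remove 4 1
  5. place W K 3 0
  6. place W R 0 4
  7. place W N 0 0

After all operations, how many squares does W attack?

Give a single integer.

Op 1: place WN@(0,3)
Op 2: remove (0,3)
Op 3: place BN@(4,1)
Op 4: remove (4,1)
Op 5: place WK@(3,0)
Op 6: place WR@(0,4)
Op 7: place WN@(0,0)
Per-piece attacks for W:
  WN@(0,0): attacks (1,2) (2,1)
  WR@(0,4): attacks (0,3) (0,2) (0,1) (0,0) (1,4) (2,4) (3,4) (4,4) [ray(0,-1) blocked at (0,0)]
  WK@(3,0): attacks (3,1) (4,0) (2,0) (4,1) (2,1)
Union (14 distinct): (0,0) (0,1) (0,2) (0,3) (1,2) (1,4) (2,0) (2,1) (2,4) (3,1) (3,4) (4,0) (4,1) (4,4)

Answer: 14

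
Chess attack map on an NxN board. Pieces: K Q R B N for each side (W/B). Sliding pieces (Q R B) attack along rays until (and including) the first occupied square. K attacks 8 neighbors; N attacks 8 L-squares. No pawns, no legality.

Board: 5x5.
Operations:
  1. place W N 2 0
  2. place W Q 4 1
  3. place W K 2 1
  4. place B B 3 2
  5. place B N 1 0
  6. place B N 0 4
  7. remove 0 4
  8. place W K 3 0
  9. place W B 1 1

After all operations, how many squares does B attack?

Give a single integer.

Op 1: place WN@(2,0)
Op 2: place WQ@(4,1)
Op 3: place WK@(2,1)
Op 4: place BB@(3,2)
Op 5: place BN@(1,0)
Op 6: place BN@(0,4)
Op 7: remove (0,4)
Op 8: place WK@(3,0)
Op 9: place WB@(1,1)
Per-piece attacks for B:
  BN@(1,0): attacks (2,2) (3,1) (0,2)
  BB@(3,2): attacks (4,3) (4,1) (2,3) (1,4) (2,1) [ray(1,-1) blocked at (4,1); ray(-1,-1) blocked at (2,1)]
Union (8 distinct): (0,2) (1,4) (2,1) (2,2) (2,3) (3,1) (4,1) (4,3)

Answer: 8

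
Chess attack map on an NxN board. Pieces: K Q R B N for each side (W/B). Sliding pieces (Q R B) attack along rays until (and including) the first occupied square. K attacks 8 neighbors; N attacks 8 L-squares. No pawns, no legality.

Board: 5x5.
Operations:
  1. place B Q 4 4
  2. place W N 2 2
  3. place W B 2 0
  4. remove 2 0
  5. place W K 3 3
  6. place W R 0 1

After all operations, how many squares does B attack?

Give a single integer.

Op 1: place BQ@(4,4)
Op 2: place WN@(2,2)
Op 3: place WB@(2,0)
Op 4: remove (2,0)
Op 5: place WK@(3,3)
Op 6: place WR@(0,1)
Per-piece attacks for B:
  BQ@(4,4): attacks (4,3) (4,2) (4,1) (4,0) (3,4) (2,4) (1,4) (0,4) (3,3) [ray(-1,-1) blocked at (3,3)]
Union (9 distinct): (0,4) (1,4) (2,4) (3,3) (3,4) (4,0) (4,1) (4,2) (4,3)

Answer: 9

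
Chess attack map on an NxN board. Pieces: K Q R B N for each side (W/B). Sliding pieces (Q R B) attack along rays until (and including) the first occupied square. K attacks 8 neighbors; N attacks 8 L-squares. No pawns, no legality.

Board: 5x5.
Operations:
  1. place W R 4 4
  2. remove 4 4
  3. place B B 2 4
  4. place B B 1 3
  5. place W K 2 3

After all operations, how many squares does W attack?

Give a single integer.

Answer: 8

Derivation:
Op 1: place WR@(4,4)
Op 2: remove (4,4)
Op 3: place BB@(2,4)
Op 4: place BB@(1,3)
Op 5: place WK@(2,3)
Per-piece attacks for W:
  WK@(2,3): attacks (2,4) (2,2) (3,3) (1,3) (3,4) (3,2) (1,4) (1,2)
Union (8 distinct): (1,2) (1,3) (1,4) (2,2) (2,4) (3,2) (3,3) (3,4)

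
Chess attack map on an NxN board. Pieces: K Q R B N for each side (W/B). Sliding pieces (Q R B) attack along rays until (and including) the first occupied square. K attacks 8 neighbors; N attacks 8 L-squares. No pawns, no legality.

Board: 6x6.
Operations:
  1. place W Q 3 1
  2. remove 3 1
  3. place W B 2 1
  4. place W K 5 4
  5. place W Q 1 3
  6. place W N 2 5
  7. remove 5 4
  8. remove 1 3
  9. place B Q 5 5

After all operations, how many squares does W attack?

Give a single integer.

Op 1: place WQ@(3,1)
Op 2: remove (3,1)
Op 3: place WB@(2,1)
Op 4: place WK@(5,4)
Op 5: place WQ@(1,3)
Op 6: place WN@(2,5)
Op 7: remove (5,4)
Op 8: remove (1,3)
Op 9: place BQ@(5,5)
Per-piece attacks for W:
  WB@(2,1): attacks (3,2) (4,3) (5,4) (3,0) (1,2) (0,3) (1,0)
  WN@(2,5): attacks (3,3) (4,4) (1,3) (0,4)
Union (11 distinct): (0,3) (0,4) (1,0) (1,2) (1,3) (3,0) (3,2) (3,3) (4,3) (4,4) (5,4)

Answer: 11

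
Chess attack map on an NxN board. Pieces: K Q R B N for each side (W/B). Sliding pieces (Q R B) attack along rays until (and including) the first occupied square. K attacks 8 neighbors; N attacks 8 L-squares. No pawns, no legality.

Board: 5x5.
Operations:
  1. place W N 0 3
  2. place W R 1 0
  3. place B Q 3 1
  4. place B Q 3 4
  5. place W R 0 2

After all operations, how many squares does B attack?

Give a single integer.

Op 1: place WN@(0,3)
Op 2: place WR@(1,0)
Op 3: place BQ@(3,1)
Op 4: place BQ@(3,4)
Op 5: place WR@(0,2)
Per-piece attacks for B:
  BQ@(3,1): attacks (3,2) (3,3) (3,4) (3,0) (4,1) (2,1) (1,1) (0,1) (4,2) (4,0) (2,2) (1,3) (0,4) (2,0) [ray(0,1) blocked at (3,4)]
  BQ@(3,4): attacks (3,3) (3,2) (3,1) (4,4) (2,4) (1,4) (0,4) (4,3) (2,3) (1,2) (0,1) [ray(0,-1) blocked at (3,1)]
Union (21 distinct): (0,1) (0,4) (1,1) (1,2) (1,3) (1,4) (2,0) (2,1) (2,2) (2,3) (2,4) (3,0) (3,1) (3,2) (3,3) (3,4) (4,0) (4,1) (4,2) (4,3) (4,4)

Answer: 21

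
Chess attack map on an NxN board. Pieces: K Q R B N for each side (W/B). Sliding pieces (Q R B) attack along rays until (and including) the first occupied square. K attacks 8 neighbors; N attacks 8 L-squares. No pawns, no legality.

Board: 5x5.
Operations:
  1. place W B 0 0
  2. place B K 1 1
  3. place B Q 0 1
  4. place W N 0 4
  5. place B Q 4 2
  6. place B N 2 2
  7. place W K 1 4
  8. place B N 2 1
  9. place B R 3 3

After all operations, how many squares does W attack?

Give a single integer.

Answer: 7

Derivation:
Op 1: place WB@(0,0)
Op 2: place BK@(1,1)
Op 3: place BQ@(0,1)
Op 4: place WN@(0,4)
Op 5: place BQ@(4,2)
Op 6: place BN@(2,2)
Op 7: place WK@(1,4)
Op 8: place BN@(2,1)
Op 9: place BR@(3,3)
Per-piece attacks for W:
  WB@(0,0): attacks (1,1) [ray(1,1) blocked at (1,1)]
  WN@(0,4): attacks (1,2) (2,3)
  WK@(1,4): attacks (1,3) (2,4) (0,4) (2,3) (0,3)
Union (7 distinct): (0,3) (0,4) (1,1) (1,2) (1,3) (2,3) (2,4)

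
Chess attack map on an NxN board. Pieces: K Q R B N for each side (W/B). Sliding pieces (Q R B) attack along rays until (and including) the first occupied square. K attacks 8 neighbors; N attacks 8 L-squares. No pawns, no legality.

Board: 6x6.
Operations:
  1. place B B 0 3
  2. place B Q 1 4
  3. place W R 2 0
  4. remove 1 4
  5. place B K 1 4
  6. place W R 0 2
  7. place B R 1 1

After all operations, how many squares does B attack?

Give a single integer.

Op 1: place BB@(0,3)
Op 2: place BQ@(1,4)
Op 3: place WR@(2,0)
Op 4: remove (1,4)
Op 5: place BK@(1,4)
Op 6: place WR@(0,2)
Op 7: place BR@(1,1)
Per-piece attacks for B:
  BB@(0,3): attacks (1,4) (1,2) (2,1) (3,0) [ray(1,1) blocked at (1,4)]
  BR@(1,1): attacks (1,2) (1,3) (1,4) (1,0) (2,1) (3,1) (4,1) (5,1) (0,1) [ray(0,1) blocked at (1,4)]
  BK@(1,4): attacks (1,5) (1,3) (2,4) (0,4) (2,5) (2,3) (0,5) (0,3)
Union (17 distinct): (0,1) (0,3) (0,4) (0,5) (1,0) (1,2) (1,3) (1,4) (1,5) (2,1) (2,3) (2,4) (2,5) (3,0) (3,1) (4,1) (5,1)

Answer: 17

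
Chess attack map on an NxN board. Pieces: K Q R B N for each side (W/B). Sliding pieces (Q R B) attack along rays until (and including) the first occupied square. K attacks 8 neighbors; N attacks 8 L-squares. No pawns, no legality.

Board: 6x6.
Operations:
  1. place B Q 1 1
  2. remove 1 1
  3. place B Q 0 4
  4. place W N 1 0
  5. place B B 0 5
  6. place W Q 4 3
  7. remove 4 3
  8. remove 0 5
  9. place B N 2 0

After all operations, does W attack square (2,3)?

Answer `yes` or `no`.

Answer: no

Derivation:
Op 1: place BQ@(1,1)
Op 2: remove (1,1)
Op 3: place BQ@(0,4)
Op 4: place WN@(1,0)
Op 5: place BB@(0,5)
Op 6: place WQ@(4,3)
Op 7: remove (4,3)
Op 8: remove (0,5)
Op 9: place BN@(2,0)
Per-piece attacks for W:
  WN@(1,0): attacks (2,2) (3,1) (0,2)
W attacks (2,3): no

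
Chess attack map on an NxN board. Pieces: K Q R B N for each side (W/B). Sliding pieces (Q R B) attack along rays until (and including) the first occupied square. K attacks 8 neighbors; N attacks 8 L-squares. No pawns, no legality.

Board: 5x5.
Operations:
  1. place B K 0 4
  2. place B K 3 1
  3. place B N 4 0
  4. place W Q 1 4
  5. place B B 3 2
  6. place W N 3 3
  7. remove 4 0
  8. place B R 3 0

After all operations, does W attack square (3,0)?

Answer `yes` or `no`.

Op 1: place BK@(0,4)
Op 2: place BK@(3,1)
Op 3: place BN@(4,0)
Op 4: place WQ@(1,4)
Op 5: place BB@(3,2)
Op 6: place WN@(3,3)
Op 7: remove (4,0)
Op 8: place BR@(3,0)
Per-piece attacks for W:
  WQ@(1,4): attacks (1,3) (1,2) (1,1) (1,0) (2,4) (3,4) (4,4) (0,4) (2,3) (3,2) (0,3) [ray(-1,0) blocked at (0,4); ray(1,-1) blocked at (3,2)]
  WN@(3,3): attacks (1,4) (4,1) (2,1) (1,2)
W attacks (3,0): no

Answer: no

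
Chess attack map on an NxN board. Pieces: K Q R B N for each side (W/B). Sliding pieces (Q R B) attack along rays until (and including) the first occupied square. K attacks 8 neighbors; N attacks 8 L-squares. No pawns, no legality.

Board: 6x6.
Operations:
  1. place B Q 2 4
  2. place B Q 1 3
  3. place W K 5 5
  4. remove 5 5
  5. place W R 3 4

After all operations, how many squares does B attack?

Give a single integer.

Op 1: place BQ@(2,4)
Op 2: place BQ@(1,3)
Op 3: place WK@(5,5)
Op 4: remove (5,5)
Op 5: place WR@(3,4)
Per-piece attacks for B:
  BQ@(1,3): attacks (1,4) (1,5) (1,2) (1,1) (1,0) (2,3) (3,3) (4,3) (5,3) (0,3) (2,4) (2,2) (3,1) (4,0) (0,4) (0,2) [ray(1,1) blocked at (2,4)]
  BQ@(2,4): attacks (2,5) (2,3) (2,2) (2,1) (2,0) (3,4) (1,4) (0,4) (3,5) (3,3) (4,2) (5,1) (1,5) (1,3) [ray(1,0) blocked at (3,4); ray(-1,-1) blocked at (1,3)]
Union (24 distinct): (0,2) (0,3) (0,4) (1,0) (1,1) (1,2) (1,3) (1,4) (1,5) (2,0) (2,1) (2,2) (2,3) (2,4) (2,5) (3,1) (3,3) (3,4) (3,5) (4,0) (4,2) (4,3) (5,1) (5,3)

Answer: 24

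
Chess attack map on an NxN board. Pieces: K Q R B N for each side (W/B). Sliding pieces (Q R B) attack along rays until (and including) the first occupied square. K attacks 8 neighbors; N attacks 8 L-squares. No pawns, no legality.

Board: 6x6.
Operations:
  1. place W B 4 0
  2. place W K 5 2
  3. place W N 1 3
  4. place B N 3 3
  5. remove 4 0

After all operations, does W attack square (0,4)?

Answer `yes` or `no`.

Op 1: place WB@(4,0)
Op 2: place WK@(5,2)
Op 3: place WN@(1,3)
Op 4: place BN@(3,3)
Op 5: remove (4,0)
Per-piece attacks for W:
  WN@(1,3): attacks (2,5) (3,4) (0,5) (2,1) (3,2) (0,1)
  WK@(5,2): attacks (5,3) (5,1) (4,2) (4,3) (4,1)
W attacks (0,4): no

Answer: no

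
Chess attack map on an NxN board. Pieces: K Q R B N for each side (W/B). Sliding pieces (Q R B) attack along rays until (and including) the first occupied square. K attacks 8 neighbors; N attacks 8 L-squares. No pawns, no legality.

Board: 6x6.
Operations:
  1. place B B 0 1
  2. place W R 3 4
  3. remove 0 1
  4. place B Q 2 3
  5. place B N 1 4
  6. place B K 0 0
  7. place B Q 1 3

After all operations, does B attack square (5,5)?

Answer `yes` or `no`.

Op 1: place BB@(0,1)
Op 2: place WR@(3,4)
Op 3: remove (0,1)
Op 4: place BQ@(2,3)
Op 5: place BN@(1,4)
Op 6: place BK@(0,0)
Op 7: place BQ@(1,3)
Per-piece attacks for B:
  BK@(0,0): attacks (0,1) (1,0) (1,1)
  BQ@(1,3): attacks (1,4) (1,2) (1,1) (1,0) (2,3) (0,3) (2,4) (3,5) (2,2) (3,1) (4,0) (0,4) (0,2) [ray(0,1) blocked at (1,4); ray(1,0) blocked at (2,3)]
  BN@(1,4): attacks (3,5) (2,2) (3,3) (0,2)
  BQ@(2,3): attacks (2,4) (2,5) (2,2) (2,1) (2,0) (3,3) (4,3) (5,3) (1,3) (3,4) (3,2) (4,1) (5,0) (1,4) (1,2) (0,1) [ray(-1,0) blocked at (1,3); ray(1,1) blocked at (3,4); ray(-1,1) blocked at (1,4)]
B attacks (5,5): no

Answer: no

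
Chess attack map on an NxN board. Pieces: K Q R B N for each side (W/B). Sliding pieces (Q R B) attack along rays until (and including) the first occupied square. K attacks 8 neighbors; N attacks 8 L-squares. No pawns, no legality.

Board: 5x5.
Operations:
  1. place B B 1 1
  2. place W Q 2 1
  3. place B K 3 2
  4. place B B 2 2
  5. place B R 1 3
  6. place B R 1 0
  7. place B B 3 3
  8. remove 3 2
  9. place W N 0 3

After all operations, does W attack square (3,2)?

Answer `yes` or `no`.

Answer: yes

Derivation:
Op 1: place BB@(1,1)
Op 2: place WQ@(2,1)
Op 3: place BK@(3,2)
Op 4: place BB@(2,2)
Op 5: place BR@(1,3)
Op 6: place BR@(1,0)
Op 7: place BB@(3,3)
Op 8: remove (3,2)
Op 9: place WN@(0,3)
Per-piece attacks for W:
  WN@(0,3): attacks (2,4) (1,1) (2,2)
  WQ@(2,1): attacks (2,2) (2,0) (3,1) (4,1) (1,1) (3,2) (4,3) (3,0) (1,2) (0,3) (1,0) [ray(0,1) blocked at (2,2); ray(-1,0) blocked at (1,1); ray(-1,1) blocked at (0,3); ray(-1,-1) blocked at (1,0)]
W attacks (3,2): yes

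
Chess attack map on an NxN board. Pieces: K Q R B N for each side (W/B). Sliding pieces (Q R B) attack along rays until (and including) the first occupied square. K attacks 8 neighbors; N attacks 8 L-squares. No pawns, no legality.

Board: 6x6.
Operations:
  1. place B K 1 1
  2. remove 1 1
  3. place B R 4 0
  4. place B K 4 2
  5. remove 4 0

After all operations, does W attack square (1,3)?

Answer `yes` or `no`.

Op 1: place BK@(1,1)
Op 2: remove (1,1)
Op 3: place BR@(4,0)
Op 4: place BK@(4,2)
Op 5: remove (4,0)
Per-piece attacks for W:
W attacks (1,3): no

Answer: no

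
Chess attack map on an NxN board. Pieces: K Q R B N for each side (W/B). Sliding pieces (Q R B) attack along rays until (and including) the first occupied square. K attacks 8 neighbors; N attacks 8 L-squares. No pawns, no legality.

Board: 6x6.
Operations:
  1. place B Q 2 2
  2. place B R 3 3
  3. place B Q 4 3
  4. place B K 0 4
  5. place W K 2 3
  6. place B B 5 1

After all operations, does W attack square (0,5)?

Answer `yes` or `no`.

Answer: no

Derivation:
Op 1: place BQ@(2,2)
Op 2: place BR@(3,3)
Op 3: place BQ@(4,3)
Op 4: place BK@(0,4)
Op 5: place WK@(2,3)
Op 6: place BB@(5,1)
Per-piece attacks for W:
  WK@(2,3): attacks (2,4) (2,2) (3,3) (1,3) (3,4) (3,2) (1,4) (1,2)
W attacks (0,5): no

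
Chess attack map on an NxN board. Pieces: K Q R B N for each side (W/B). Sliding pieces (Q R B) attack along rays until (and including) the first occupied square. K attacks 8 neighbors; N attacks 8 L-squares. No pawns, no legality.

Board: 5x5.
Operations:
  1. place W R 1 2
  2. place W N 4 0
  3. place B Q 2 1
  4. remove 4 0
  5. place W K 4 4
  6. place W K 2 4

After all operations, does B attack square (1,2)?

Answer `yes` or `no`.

Answer: yes

Derivation:
Op 1: place WR@(1,2)
Op 2: place WN@(4,0)
Op 3: place BQ@(2,1)
Op 4: remove (4,0)
Op 5: place WK@(4,4)
Op 6: place WK@(2,4)
Per-piece attacks for B:
  BQ@(2,1): attacks (2,2) (2,3) (2,4) (2,0) (3,1) (4,1) (1,1) (0,1) (3,2) (4,3) (3,0) (1,2) (1,0) [ray(0,1) blocked at (2,4); ray(-1,1) blocked at (1,2)]
B attacks (1,2): yes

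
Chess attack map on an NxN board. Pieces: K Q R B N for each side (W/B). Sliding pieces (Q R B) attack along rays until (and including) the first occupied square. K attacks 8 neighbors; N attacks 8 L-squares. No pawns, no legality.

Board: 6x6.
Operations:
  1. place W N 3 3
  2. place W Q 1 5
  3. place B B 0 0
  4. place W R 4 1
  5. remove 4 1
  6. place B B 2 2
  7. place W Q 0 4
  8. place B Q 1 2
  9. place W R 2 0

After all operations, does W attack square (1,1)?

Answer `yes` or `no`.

Op 1: place WN@(3,3)
Op 2: place WQ@(1,5)
Op 3: place BB@(0,0)
Op 4: place WR@(4,1)
Op 5: remove (4,1)
Op 6: place BB@(2,2)
Op 7: place WQ@(0,4)
Op 8: place BQ@(1,2)
Op 9: place WR@(2,0)
Per-piece attacks for W:
  WQ@(0,4): attacks (0,5) (0,3) (0,2) (0,1) (0,0) (1,4) (2,4) (3,4) (4,4) (5,4) (1,5) (1,3) (2,2) [ray(0,-1) blocked at (0,0); ray(1,1) blocked at (1,5); ray(1,-1) blocked at (2,2)]
  WQ@(1,5): attacks (1,4) (1,3) (1,2) (2,5) (3,5) (4,5) (5,5) (0,5) (2,4) (3,3) (0,4) [ray(0,-1) blocked at (1,2); ray(1,-1) blocked at (3,3); ray(-1,-1) blocked at (0,4)]
  WR@(2,0): attacks (2,1) (2,2) (3,0) (4,0) (5,0) (1,0) (0,0) [ray(0,1) blocked at (2,2); ray(-1,0) blocked at (0,0)]
  WN@(3,3): attacks (4,5) (5,4) (2,5) (1,4) (4,1) (5,2) (2,1) (1,2)
W attacks (1,1): no

Answer: no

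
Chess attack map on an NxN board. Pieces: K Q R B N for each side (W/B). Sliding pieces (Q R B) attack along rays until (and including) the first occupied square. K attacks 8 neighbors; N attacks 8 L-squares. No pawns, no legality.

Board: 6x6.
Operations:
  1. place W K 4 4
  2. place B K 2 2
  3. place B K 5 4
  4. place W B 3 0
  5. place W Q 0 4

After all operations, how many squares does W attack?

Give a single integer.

Op 1: place WK@(4,4)
Op 2: place BK@(2,2)
Op 3: place BK@(5,4)
Op 4: place WB@(3,0)
Op 5: place WQ@(0,4)
Per-piece attacks for W:
  WQ@(0,4): attacks (0,5) (0,3) (0,2) (0,1) (0,0) (1,4) (2,4) (3,4) (4,4) (1,5) (1,3) (2,2) [ray(1,0) blocked at (4,4); ray(1,-1) blocked at (2,2)]
  WB@(3,0): attacks (4,1) (5,2) (2,1) (1,2) (0,3)
  WK@(4,4): attacks (4,5) (4,3) (5,4) (3,4) (5,5) (5,3) (3,5) (3,3)
Union (23 distinct): (0,0) (0,1) (0,2) (0,3) (0,5) (1,2) (1,3) (1,4) (1,5) (2,1) (2,2) (2,4) (3,3) (3,4) (3,5) (4,1) (4,3) (4,4) (4,5) (5,2) (5,3) (5,4) (5,5)

Answer: 23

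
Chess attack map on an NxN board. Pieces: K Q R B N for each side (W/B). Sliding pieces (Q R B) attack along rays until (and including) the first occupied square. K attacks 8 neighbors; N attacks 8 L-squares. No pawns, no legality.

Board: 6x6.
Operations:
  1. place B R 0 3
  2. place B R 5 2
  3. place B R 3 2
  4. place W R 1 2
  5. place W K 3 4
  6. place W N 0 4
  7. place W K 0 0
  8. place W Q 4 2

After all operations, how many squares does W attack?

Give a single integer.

Answer: 25

Derivation:
Op 1: place BR@(0,3)
Op 2: place BR@(5,2)
Op 3: place BR@(3,2)
Op 4: place WR@(1,2)
Op 5: place WK@(3,4)
Op 6: place WN@(0,4)
Op 7: place WK@(0,0)
Op 8: place WQ@(4,2)
Per-piece attacks for W:
  WK@(0,0): attacks (0,1) (1,0) (1,1)
  WN@(0,4): attacks (2,5) (1,2) (2,3)
  WR@(1,2): attacks (1,3) (1,4) (1,5) (1,1) (1,0) (2,2) (3,2) (0,2) [ray(1,0) blocked at (3,2)]
  WK@(3,4): attacks (3,5) (3,3) (4,4) (2,4) (4,5) (4,3) (2,5) (2,3)
  WQ@(4,2): attacks (4,3) (4,4) (4,5) (4,1) (4,0) (5,2) (3,2) (5,3) (5,1) (3,3) (2,4) (1,5) (3,1) (2,0) [ray(1,0) blocked at (5,2); ray(-1,0) blocked at (3,2)]
Union (25 distinct): (0,1) (0,2) (1,0) (1,1) (1,2) (1,3) (1,4) (1,5) (2,0) (2,2) (2,3) (2,4) (2,5) (3,1) (3,2) (3,3) (3,5) (4,0) (4,1) (4,3) (4,4) (4,5) (5,1) (5,2) (5,3)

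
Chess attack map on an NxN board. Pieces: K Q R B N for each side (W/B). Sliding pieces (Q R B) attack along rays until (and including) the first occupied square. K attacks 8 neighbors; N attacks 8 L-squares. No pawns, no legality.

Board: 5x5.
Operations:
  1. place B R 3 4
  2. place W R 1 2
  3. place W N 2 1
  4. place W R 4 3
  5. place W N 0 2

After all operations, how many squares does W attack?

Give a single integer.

Op 1: place BR@(3,4)
Op 2: place WR@(1,2)
Op 3: place WN@(2,1)
Op 4: place WR@(4,3)
Op 5: place WN@(0,2)
Per-piece attacks for W:
  WN@(0,2): attacks (1,4) (2,3) (1,0) (2,1)
  WR@(1,2): attacks (1,3) (1,4) (1,1) (1,0) (2,2) (3,2) (4,2) (0,2) [ray(-1,0) blocked at (0,2)]
  WN@(2,1): attacks (3,3) (4,2) (1,3) (0,2) (4,0) (0,0)
  WR@(4,3): attacks (4,4) (4,2) (4,1) (4,0) (3,3) (2,3) (1,3) (0,3)
Union (16 distinct): (0,0) (0,2) (0,3) (1,0) (1,1) (1,3) (1,4) (2,1) (2,2) (2,3) (3,2) (3,3) (4,0) (4,1) (4,2) (4,4)

Answer: 16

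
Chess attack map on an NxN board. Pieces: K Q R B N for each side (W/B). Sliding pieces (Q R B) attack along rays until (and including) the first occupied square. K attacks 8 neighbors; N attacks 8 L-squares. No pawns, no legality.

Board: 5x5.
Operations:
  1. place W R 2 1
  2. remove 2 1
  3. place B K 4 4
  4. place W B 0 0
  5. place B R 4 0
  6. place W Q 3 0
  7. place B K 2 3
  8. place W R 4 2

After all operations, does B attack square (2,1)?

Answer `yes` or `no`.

Op 1: place WR@(2,1)
Op 2: remove (2,1)
Op 3: place BK@(4,4)
Op 4: place WB@(0,0)
Op 5: place BR@(4,0)
Op 6: place WQ@(3,0)
Op 7: place BK@(2,3)
Op 8: place WR@(4,2)
Per-piece attacks for B:
  BK@(2,3): attacks (2,4) (2,2) (3,3) (1,3) (3,4) (3,2) (1,4) (1,2)
  BR@(4,0): attacks (4,1) (4,2) (3,0) [ray(0,1) blocked at (4,2); ray(-1,0) blocked at (3,0)]
  BK@(4,4): attacks (4,3) (3,4) (3,3)
B attacks (2,1): no

Answer: no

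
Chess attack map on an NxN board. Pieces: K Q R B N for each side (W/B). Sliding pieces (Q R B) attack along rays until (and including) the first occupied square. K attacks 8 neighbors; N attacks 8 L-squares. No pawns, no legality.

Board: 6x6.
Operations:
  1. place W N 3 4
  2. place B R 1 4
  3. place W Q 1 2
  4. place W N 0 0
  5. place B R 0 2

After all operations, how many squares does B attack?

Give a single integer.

Op 1: place WN@(3,4)
Op 2: place BR@(1,4)
Op 3: place WQ@(1,2)
Op 4: place WN@(0,0)
Op 5: place BR@(0,2)
Per-piece attacks for B:
  BR@(0,2): attacks (0,3) (0,4) (0,5) (0,1) (0,0) (1,2) [ray(0,-1) blocked at (0,0); ray(1,0) blocked at (1,2)]
  BR@(1,4): attacks (1,5) (1,3) (1,2) (2,4) (3,4) (0,4) [ray(0,-1) blocked at (1,2); ray(1,0) blocked at (3,4)]
Union (10 distinct): (0,0) (0,1) (0,3) (0,4) (0,5) (1,2) (1,3) (1,5) (2,4) (3,4)

Answer: 10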